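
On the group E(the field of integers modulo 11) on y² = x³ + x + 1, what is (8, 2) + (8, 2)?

(0, 10)

tangent at (8, 2): λ = (3·8² + 1)/(2·2) ≡ 6/4. 4⁻¹ ≡ 3 (mod 11) since 4·3 = 12 ≡ 1, so λ ≡ 6·3 ≡ 7.
  x = λ² - 8 - 8 = 49 - 16 ≡ 0; y = λ·(8 - 0) - 2 ≡ 10. → (0, 10)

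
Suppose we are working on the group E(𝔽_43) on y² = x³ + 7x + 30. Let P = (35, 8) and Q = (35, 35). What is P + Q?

The two points share x = 35 and their y-coordinates satisfy 8 + 35 ≡ 0 (mod 43), so they are inverses. Their sum is the point at infinity.

O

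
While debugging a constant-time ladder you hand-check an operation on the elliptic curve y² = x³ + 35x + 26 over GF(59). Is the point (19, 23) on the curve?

yes

y² = 23² ≡ 57; x³ + 35x + 26 = 7550 ≡ 57 (mod 59). 57 = 57.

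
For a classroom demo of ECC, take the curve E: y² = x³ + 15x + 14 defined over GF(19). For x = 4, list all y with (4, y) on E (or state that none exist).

x³ + 15x + 14 = 138 ≡ 5 (mod 19).
Square roots of 5 mod 19: 9 and 10 (since 9² = 81 ≡ 5).

9, 10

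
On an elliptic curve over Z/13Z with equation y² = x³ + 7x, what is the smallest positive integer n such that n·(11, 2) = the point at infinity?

2P: tangent at (11, 2): λ = (3·11² + 7)/(2·2) ≡ 6/4. 4⁻¹ ≡ 10 (mod 13), so λ ≡ 6·10 ≡ 8.
  x = λ² - 11 - 11 = 64 - 22 ≡ 3; y = λ·(11 - 3) - 2 ≡ 10. → (3, 10)
3P: (3, 10) + (11, 2). λ = (2 - 10)/(11 - 3) ≡ 5/8 mod 13. 8⁻¹ ≡ 5 (mod 13), so λ ≡ 12.
  x = λ² - 3 - 11 = 144 - 14 ≡ 0; y = λ·(3 - 0) - 10 ≡ 0. → (0, 0)
4P: (0, 0) + (11, 2). λ = (2 - 0)/(11 - 0) ≡ 2/11 mod 13. 11⁻¹ ≡ 6 (mod 13) since 11·6 = 66 ≡ 1, so λ ≡ 12.
  x = λ² - 0 - 11 = 144 - 11 ≡ 3; y = λ·(0 - 3) - 0 ≡ 3. → (3, 3)
5P: (3, 3) + (11, 2). λ = (2 - 3)/(11 - 3) ≡ 12/8 mod 13. 8⁻¹ ≡ 5 (mod 13) since 8·5 = 40 ≡ 1, so λ ≡ 8.
  x = λ² - 3 - 11 = 64 - 14 ≡ 11; y = λ·(3 - 11) - 3 ≡ 11. → (11, 11)
6P: (11, 11) + (11, 2): same x and y₁ ≡ -y₂, so the sum is the point at infinity.
6P = the point at infinity, so the order is 6.

6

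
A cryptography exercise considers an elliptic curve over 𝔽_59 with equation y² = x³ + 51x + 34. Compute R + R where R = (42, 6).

(1, 33)

tangent at (42, 6): λ = (3·42² + 51)/(2·6) ≡ 33/12. 12⁻¹ ≡ 5 (mod 59), so λ ≡ 33·5 ≡ 47.
  x = λ² - 42 - 42 = 2209 - 84 ≡ 1; y = λ·(42 - 1) - 6 ≡ 33. → (1, 33)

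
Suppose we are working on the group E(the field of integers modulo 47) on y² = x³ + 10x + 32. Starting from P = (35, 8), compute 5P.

Repeated addition: build up to 5P.
2P: tangent at (35, 8): λ = (3·35² + 10)/(2·8) ≡ 19/16. 16⁻¹ ≡ 3 (mod 47), so λ ≡ 19·3 ≡ 10.
  x = λ² - 35 - 35 = 100 - 70 ≡ 30; y = λ·(35 - 30) - 8 ≡ 42. → (30, 42)
3P: (30, 42) + (35, 8). λ = (8 - 42)/(35 - 30) ≡ 13/5 mod 47. 5⁻¹ ≡ 19 (mod 47), so λ ≡ 12.
  x = λ² - 30 - 35 = 144 - 65 ≡ 32; y = λ·(30 - 32) - 42 ≡ 28. → (32, 28)
4P: (32, 28) + (35, 8). λ = (8 - 28)/(35 - 32) ≡ 27/3 mod 47. 3⁻¹ ≡ 16 (mod 47), so λ ≡ 9.
  x = λ² - 32 - 35 = 81 - 67 ≡ 14; y = λ·(32 - 14) - 28 ≡ 40. → (14, 40)
5P: (14, 40) + (35, 8). λ = (8 - 40)/(35 - 14) ≡ 15/21 mod 47. 21⁻¹ ≡ 9 (mod 47) since 21·9 = 189 ≡ 1, so λ ≡ 41.
  x = λ² - 14 - 35 = 1681 - 49 ≡ 34; y = λ·(14 - 34) - 40 ≡ 33. → (34, 33)

(34, 33)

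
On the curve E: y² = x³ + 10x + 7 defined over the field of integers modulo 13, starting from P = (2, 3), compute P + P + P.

Repeated addition: build up to 3P.
2P: tangent at (2, 3): λ = (3·2² + 10)/(2·3) ≡ 9/6. 6⁻¹ ≡ 11 (mod 13) since 6·11 = 66 ≡ 1, so λ ≡ 9·11 ≡ 8.
  x = λ² - 2 - 2 = 64 - 4 ≡ 8; y = λ·(2 - 8) - 3 ≡ 1. → (8, 1)
3P: (8, 1) + (2, 3). λ = (3 - 1)/(2 - 8) ≡ 2/7 mod 13. 7⁻¹ ≡ 2 (mod 13) since 7·2 = 14 ≡ 1, so λ ≡ 4.
  x = λ² - 8 - 2 = 16 - 10 ≡ 6; y = λ·(8 - 6) - 1 ≡ 7. → (6, 7)

(6, 7)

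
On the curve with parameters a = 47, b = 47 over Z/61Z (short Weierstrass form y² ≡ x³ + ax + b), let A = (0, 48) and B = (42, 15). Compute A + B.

(33, 52)

(0, 48) + (42, 15). λ = (15 - 48)/(42 - 0) ≡ 28/42 mod 61. 42⁻¹ ≡ 16 (mod 61), so λ ≡ 21.
  x = λ² - 0 - 42 = 441 - 42 ≡ 33; y = λ·(0 - 33) - 48 ≡ 52. → (33, 52)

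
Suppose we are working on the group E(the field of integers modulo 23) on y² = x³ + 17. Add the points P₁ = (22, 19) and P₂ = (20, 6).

(22, 19) + (20, 6). λ = (6 - 19)/(20 - 22) ≡ 10/21 mod 23. 21⁻¹ ≡ 11 (mod 23), so λ ≡ 18.
  x = λ² - 22 - 20 = 324 - 42 ≡ 6; y = λ·(22 - 6) - 19 ≡ 16. → (6, 16)

(6, 16)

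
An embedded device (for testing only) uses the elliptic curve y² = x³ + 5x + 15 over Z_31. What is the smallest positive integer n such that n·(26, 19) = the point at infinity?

2P: tangent at (26, 19): λ = (3·26² + 5)/(2·19) ≡ 18/7. 7⁻¹ ≡ 9 (mod 31), so λ ≡ 18·9 ≡ 7.
  x = λ² - 26 - 26 = 49 - 52 ≡ 28; y = λ·(26 - 28) - 19 ≡ 29. → (28, 29)
3P: (28, 29) + (26, 19). λ = (19 - 29)/(26 - 28) ≡ 21/29 mod 31. 29⁻¹ ≡ 15 (mod 31) since 29·15 = 435 ≡ 1, so λ ≡ 5.
  x = λ² - 28 - 26 = 25 - 54 ≡ 2; y = λ·(28 - 2) - 29 ≡ 8. → (2, 8)
4P: (2, 8) + (26, 19). λ = (19 - 8)/(26 - 2) ≡ 11/24 mod 31. 24⁻¹ ≡ 22 (mod 31) since 24·22 = 528 ≡ 1, so λ ≡ 25.
  x = λ² - 2 - 26 = 625 - 28 ≡ 8; y = λ·(2 - 8) - 8 ≡ 28. → (8, 28)
5P: (8, 28) + (26, 19). λ = (19 - 28)/(26 - 8) ≡ 22/18 mod 31. 18⁻¹ ≡ 19 (mod 31), so λ ≡ 15.
  x = λ² - 8 - 26 = 225 - 34 ≡ 5; y = λ·(8 - 5) - 28 ≡ 17. → (5, 17)
6P: (5, 17) + (26, 19). λ = (19 - 17)/(26 - 5) ≡ 2/21 mod 31. 21⁻¹ ≡ 3 (mod 31), so λ ≡ 6.
  x = λ² - 5 - 26 = 36 - 31 ≡ 5; y = λ·(5 - 5) - 17 ≡ 14. → (5, 14)
7P: (5, 14) + (26, 19). λ = (19 - 14)/(26 - 5) ≡ 5/21 mod 31. 21⁻¹ ≡ 3 (mod 31) since 21·3 = 63 ≡ 1, so λ ≡ 15.
  x = λ² - 5 - 26 = 225 - 31 ≡ 8; y = λ·(5 - 8) - 14 ≡ 3. → (8, 3)
8P: (8, 3) + (26, 19). λ = (19 - 3)/(26 - 8) ≡ 16/18 mod 31. 18⁻¹ ≡ 19 (mod 31) since 18·19 = 342 ≡ 1, so λ ≡ 25.
  x = λ² - 8 - 26 = 625 - 34 ≡ 2; y = λ·(8 - 2) - 3 ≡ 23. → (2, 23)
9P: (2, 23) + (26, 19). λ = (19 - 23)/(26 - 2) ≡ 27/24 mod 31. 24⁻¹ ≡ 22 (mod 31) since 24·22 = 528 ≡ 1, so λ ≡ 5.
  x = λ² - 2 - 26 = 25 - 28 ≡ 28; y = λ·(2 - 28) - 23 ≡ 2. → (28, 2)
10P: (28, 2) + (26, 19). λ = (19 - 2)/(26 - 28) ≡ 17/29 mod 31. 29⁻¹ ≡ 15 (mod 31), so λ ≡ 7.
  x = λ² - 28 - 26 = 49 - 54 ≡ 26; y = λ·(28 - 26) - 2 ≡ 12. → (26, 12)
11P: (26, 12) + (26, 19): same x and y₁ ≡ -y₂, so the sum is the point at infinity.
11P = the point at infinity, so the order is 11.

11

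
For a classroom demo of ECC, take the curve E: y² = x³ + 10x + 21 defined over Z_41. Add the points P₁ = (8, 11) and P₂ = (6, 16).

(23, 6)

(8, 11) + (6, 16). λ = (16 - 11)/(6 - 8) ≡ 5/39 mod 41. 39⁻¹ ≡ 20 (mod 41), so λ ≡ 18.
  x = λ² - 8 - 6 = 324 - 14 ≡ 23; y = λ·(8 - 23) - 11 ≡ 6. → (23, 6)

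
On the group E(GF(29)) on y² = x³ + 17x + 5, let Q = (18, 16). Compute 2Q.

(23, 8)

tangent at (18, 16): λ = (3·18² + 17)/(2·16) ≡ 3/3. 3⁻¹ ≡ 10 (mod 29), so λ ≡ 3·10 ≡ 1.
  x = λ² - 18 - 18 = 1 - 36 ≡ 23; y = λ·(18 - 23) - 16 ≡ 8. → (23, 8)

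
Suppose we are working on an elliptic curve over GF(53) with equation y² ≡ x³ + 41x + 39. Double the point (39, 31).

tangent at (39, 31): λ = (3·39² + 41)/(2·31) ≡ 46/9. 9⁻¹ ≡ 6 (mod 53), so λ ≡ 46·6 ≡ 11.
  x = λ² - 39 - 39 = 121 - 78 ≡ 43; y = λ·(39 - 43) - 31 ≡ 31. → (43, 31)

(43, 31)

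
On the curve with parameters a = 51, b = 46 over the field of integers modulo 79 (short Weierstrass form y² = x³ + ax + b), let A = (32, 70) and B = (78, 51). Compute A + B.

(50, 13)

(32, 70) + (78, 51). λ = (51 - 70)/(78 - 32) ≡ 60/46 mod 79. 46⁻¹ ≡ 67 (mod 79), so λ ≡ 70.
  x = λ² - 32 - 78 = 4900 - 110 ≡ 50; y = λ·(32 - 50) - 70 ≡ 13. → (50, 13)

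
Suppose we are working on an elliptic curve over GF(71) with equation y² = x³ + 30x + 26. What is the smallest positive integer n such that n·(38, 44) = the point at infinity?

8

2P: tangent at (38, 44): λ = (3·38² + 30)/(2·44) ≡ 31/17. 17⁻¹ ≡ 46 (mod 71) since 17·46 = 782 ≡ 1, so λ ≡ 31·46 ≡ 6.
  x = λ² - 38 - 38 = 36 - 76 ≡ 31; y = λ·(38 - 31) - 44 ≡ 69. → (31, 69)
3P: (31, 69) + (38, 44). λ = (44 - 69)/(38 - 31) ≡ 46/7 mod 71. 7⁻¹ ≡ 61 (mod 71), so λ ≡ 37.
  x = λ² - 31 - 38 = 1369 - 69 ≡ 22; y = λ·(31 - 22) - 69 ≡ 51. → (22, 51)
4P: (22, 51) + (38, 44). λ = (44 - 51)/(38 - 22) ≡ 64/16 mod 71. 16⁻¹ ≡ 40 (mod 71) since 16·40 = 640 ≡ 1, so λ ≡ 4.
  x = λ² - 22 - 38 = 16 - 60 ≡ 27; y = λ·(22 - 27) - 51 ≡ 0. → (27, 0)
5P: (27, 0) + (38, 44). λ = (44 - 0)/(38 - 27) ≡ 44/11 mod 71. 11⁻¹ ≡ 13 (mod 71), so λ ≡ 4.
  x = λ² - 27 - 38 = 16 - 65 ≡ 22; y = λ·(27 - 22) - 0 ≡ 20. → (22, 20)
6P: (22, 20) + (38, 44). λ = (44 - 20)/(38 - 22) ≡ 24/16 mod 71. 16⁻¹ ≡ 40 (mod 71) since 16·40 = 640 ≡ 1, so λ ≡ 37.
  x = λ² - 22 - 38 = 1369 - 60 ≡ 31; y = λ·(22 - 31) - 20 ≡ 2. → (31, 2)
7P: (31, 2) + (38, 44). λ = (44 - 2)/(38 - 31) ≡ 42/7 mod 71. 7⁻¹ ≡ 61 (mod 71) since 7·61 = 427 ≡ 1, so λ ≡ 6.
  x = λ² - 31 - 38 = 36 - 69 ≡ 38; y = λ·(31 - 38) - 2 ≡ 27. → (38, 27)
8P: (38, 27) + (38, 44): same x and y₁ ≡ -y₂, so the sum is the point at infinity.
8P = the point at infinity, so the order is 8.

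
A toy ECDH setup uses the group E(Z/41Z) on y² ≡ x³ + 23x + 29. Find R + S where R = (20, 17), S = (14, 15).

(20, 17) + (14, 15). λ = (15 - 17)/(14 - 20) ≡ 39/35 mod 41. 35⁻¹ ≡ 34 (mod 41), so λ ≡ 14.
  x = λ² - 20 - 14 = 196 - 34 ≡ 39; y = λ·(20 - 39) - 17 ≡ 4. → (39, 4)

(39, 4)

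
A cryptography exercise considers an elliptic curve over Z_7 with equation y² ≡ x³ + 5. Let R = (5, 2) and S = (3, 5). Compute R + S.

(3, 2)

(5, 2) + (3, 5). λ = (5 - 2)/(3 - 5) ≡ 3/5 mod 7. 5⁻¹ ≡ 3 (mod 7), so λ ≡ 2.
  x = λ² - 5 - 3 = 4 - 8 ≡ 3; y = λ·(5 - 3) - 2 ≡ 2. → (3, 2)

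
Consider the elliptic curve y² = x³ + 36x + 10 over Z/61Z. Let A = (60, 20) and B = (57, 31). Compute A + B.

(60, 20) + (57, 31). λ = (31 - 20)/(57 - 60) ≡ 11/58 mod 61. 58⁻¹ ≡ 20 (mod 61), so λ ≡ 37.
  x = λ² - 60 - 57 = 1369 - 117 ≡ 32; y = λ·(60 - 32) - 20 ≡ 40. → (32, 40)

(32, 40)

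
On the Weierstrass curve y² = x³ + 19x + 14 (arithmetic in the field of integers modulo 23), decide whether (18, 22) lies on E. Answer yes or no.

yes

y² = 22² ≡ 1; x³ + 19x + 14 = 6188 ≡ 1 (mod 23). 1 = 1.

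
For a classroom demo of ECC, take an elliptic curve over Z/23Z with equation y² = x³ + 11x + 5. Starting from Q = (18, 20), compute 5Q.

(2, 14)

Repeated addition: build up to 5Q.
2Q: tangent at (18, 20): λ = (3·18² + 11)/(2·20) ≡ 17/17. 17⁻¹ ≡ 19 (mod 23) since 17·19 = 323 ≡ 1, so λ ≡ 17·19 ≡ 1.
  x = λ² - 18 - 18 = 1 - 36 ≡ 11; y = λ·(18 - 11) - 20 ≡ 10. → (11, 10)
3Q: (11, 10) + (18, 20). λ = (20 - 10)/(18 - 11) ≡ 10/7 mod 23. 7⁻¹ ≡ 10 (mod 23) since 7·10 = 70 ≡ 1, so λ ≡ 8.
  x = λ² - 11 - 18 = 64 - 29 ≡ 12; y = λ·(11 - 12) - 10 ≡ 5. → (12, 5)
4Q: (12, 5) + (18, 20). λ = (20 - 5)/(18 - 12) ≡ 15/6 mod 23. 6⁻¹ ≡ 4 (mod 23) since 6·4 = 24 ≡ 1, so λ ≡ 14.
  x = λ² - 12 - 18 = 196 - 30 ≡ 5; y = λ·(12 - 5) - 5 ≡ 1. → (5, 1)
5Q: (5, 1) + (18, 20). λ = (20 - 1)/(18 - 5) ≡ 19/13 mod 23. 13⁻¹ ≡ 16 (mod 23) since 13·16 = 208 ≡ 1, so λ ≡ 5.
  x = λ² - 5 - 18 = 25 - 23 ≡ 2; y = λ·(5 - 2) - 1 ≡ 14. → (2, 14)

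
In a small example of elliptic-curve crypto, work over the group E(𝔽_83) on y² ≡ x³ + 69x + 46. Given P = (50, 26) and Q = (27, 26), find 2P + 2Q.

(13, 61)

First 2P:
Repeated addition: build up to 2P.
2P: tangent at (50, 26): λ = (3·50² + 69)/(2·26) ≡ 16/52. 52⁻¹ ≡ 8 (mod 83), so λ ≡ 16·8 ≡ 45.
  x = λ² - 50 - 50 = 2025 - 100 ≡ 16; y = λ·(50 - 16) - 26 ≡ 10. → (16, 10)
2P = (16, 10).
Next 2Q:
Repeated addition: build up to 2Q.
2Q: tangent at (27, 26): λ = (3·27² + 69)/(2·26) ≡ 15/52. 52⁻¹ ≡ 8 (mod 83), so λ ≡ 15·8 ≡ 37.
  x = λ² - 27 - 27 = 1369 - 54 ≡ 70; y = λ·(27 - 70) - 26 ≡ 43. → (70, 43)
2Q = (70, 43).
Finally 2P + 2Q:
(16, 10) + (70, 43). λ = (43 - 10)/(70 - 16) ≡ 33/54 mod 83. 54⁻¹ ≡ 20 (mod 83), so λ ≡ 79.
  x = λ² - 16 - 70 = 6241 - 86 ≡ 13; y = λ·(16 - 13) - 10 ≡ 61. → (13, 61)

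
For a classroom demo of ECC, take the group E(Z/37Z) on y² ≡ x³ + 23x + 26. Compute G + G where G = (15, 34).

tangent at (15, 34): λ = (3·15² + 23)/(2·34) ≡ 32/31. 31⁻¹ ≡ 6 (mod 37), so λ ≡ 32·6 ≡ 7.
  x = λ² - 15 - 15 = 49 - 30 ≡ 19; y = λ·(15 - 19) - 34 ≡ 12. → (19, 12)

(19, 12)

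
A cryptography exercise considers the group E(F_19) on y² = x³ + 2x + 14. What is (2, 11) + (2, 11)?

tangent at (2, 11): λ = (3·2² + 2)/(2·11) ≡ 14/3. 3⁻¹ ≡ 13 (mod 19), so λ ≡ 14·13 ≡ 11.
  x = λ² - 2 - 2 = 121 - 4 ≡ 3; y = λ·(2 - 3) - 11 ≡ 16. → (3, 16)

(3, 16)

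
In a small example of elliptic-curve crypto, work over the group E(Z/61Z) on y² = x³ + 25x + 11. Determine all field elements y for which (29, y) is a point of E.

x³ + 25x + 11 = 25125 ≡ 54 (mod 61).
54 is a non-residue mod 61; no y exists.

none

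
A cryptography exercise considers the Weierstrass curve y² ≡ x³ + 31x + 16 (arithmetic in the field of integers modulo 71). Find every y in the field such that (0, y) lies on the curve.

x³ + 31x + 16 = 16 ≡ 16 (mod 71).
Square roots of 16 mod 71: 4 and 67 (since 4² = 16 ≡ 16).

4, 67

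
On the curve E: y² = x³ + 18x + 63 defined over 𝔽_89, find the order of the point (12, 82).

3

2P: tangent at (12, 82): λ = (3·12² + 18)/(2·82) ≡ 5/75. 75⁻¹ ≡ 19 (mod 89) since 75·19 = 1425 ≡ 1, so λ ≡ 5·19 ≡ 6.
  x = λ² - 12 - 12 = 36 - 24 ≡ 12; y = λ·(12 - 12) - 82 ≡ 7. → (12, 7)
3P: (12, 7) + (12, 82): same x and y₁ ≡ -y₂, so the sum is ∞.
3P = ∞, so the order is 3.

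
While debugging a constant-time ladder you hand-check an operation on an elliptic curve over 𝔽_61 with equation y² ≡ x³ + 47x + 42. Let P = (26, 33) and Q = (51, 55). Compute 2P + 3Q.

First 2P:
Repeated addition: build up to 2P.
2P: tangent at (26, 33): λ = (3·26² + 47)/(2·33) ≡ 1/5. 5⁻¹ ≡ 49 (mod 61), so λ ≡ 1·49 ≡ 49.
  x = λ² - 26 - 26 = 2401 - 52 ≡ 31; y = λ·(26 - 31) - 33 ≡ 27. → (31, 27)
2P = (31, 27).
Next 3Q:
Repeated addition: build up to 3Q.
2Q: tangent at (51, 55): λ = (3·51² + 47)/(2·55) ≡ 42/49. 49⁻¹ ≡ 5 (mod 61), so λ ≡ 42·5 ≡ 27.
  x = λ² - 51 - 51 = 729 - 102 ≡ 17; y = λ·(51 - 17) - 55 ≡ 9. → (17, 9)
3Q: (17, 9) + (51, 55). λ = (55 - 9)/(51 - 17) ≡ 46/34 mod 61. 34⁻¹ ≡ 9 (mod 61), so λ ≡ 48.
  x = λ² - 17 - 51 = 2304 - 68 ≡ 40; y = λ·(17 - 40) - 9 ≡ 46. → (40, 46)
3Q = (40, 46).
Finally 2P + 3Q:
(31, 27) + (40, 46). λ = (46 - 27)/(40 - 31) ≡ 19/9 mod 61. 9⁻¹ ≡ 34 (mod 61) since 9·34 = 306 ≡ 1, so λ ≡ 36.
  x = λ² - 31 - 40 = 1296 - 71 ≡ 5; y = λ·(31 - 5) - 27 ≡ 55. → (5, 55)

(5, 55)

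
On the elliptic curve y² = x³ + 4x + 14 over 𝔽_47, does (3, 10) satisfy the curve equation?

y² = 10² ≡ 6; x³ + 4x + 14 = 53 ≡ 6 (mod 47). 6 = 6.

yes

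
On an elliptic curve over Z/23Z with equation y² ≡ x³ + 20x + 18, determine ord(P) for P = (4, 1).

2P: tangent at (4, 1): λ = (3·4² + 20)/(2·1) ≡ 22/2. 2⁻¹ ≡ 12 (mod 23) since 2·12 = 24 ≡ 1, so λ ≡ 22·12 ≡ 11.
  x = λ² - 4 - 4 = 121 - 8 ≡ 21; y = λ·(4 - 21) - 1 ≡ 19. → (21, 19)
3P: (21, 19) + (4, 1). λ = (1 - 19)/(4 - 21) ≡ 5/6 mod 23. 6⁻¹ ≡ 4 (mod 23) since 6·4 = 24 ≡ 1, so λ ≡ 20.
  x = λ² - 21 - 4 = 400 - 25 ≡ 7; y = λ·(21 - 7) - 19 ≡ 8. → (7, 8)
4P: (7, 8) + (4, 1). λ = (1 - 8)/(4 - 7) ≡ 16/20 mod 23. 20⁻¹ ≡ 15 (mod 23) since 20·15 = 300 ≡ 1, so λ ≡ 10.
  x = λ² - 7 - 4 = 100 - 11 ≡ 20; y = λ·(7 - 20) - 8 ≡ 0. → (20, 0)
5P: (20, 0) + (4, 1). λ = (1 - 0)/(4 - 20) ≡ 1/7 mod 23. 7⁻¹ ≡ 10 (mod 23), so λ ≡ 10.
  x = λ² - 20 - 4 = 100 - 24 ≡ 7; y = λ·(20 - 7) - 0 ≡ 15. → (7, 15)
6P: (7, 15) + (4, 1). λ = (1 - 15)/(4 - 7) ≡ 9/20 mod 23. 20⁻¹ ≡ 15 (mod 23), so λ ≡ 20.
  x = λ² - 7 - 4 = 400 - 11 ≡ 21; y = λ·(7 - 21) - 15 ≡ 4. → (21, 4)
7P: (21, 4) + (4, 1). λ = (1 - 4)/(4 - 21) ≡ 20/6 mod 23. 6⁻¹ ≡ 4 (mod 23) since 6·4 = 24 ≡ 1, so λ ≡ 11.
  x = λ² - 21 - 4 = 121 - 25 ≡ 4; y = λ·(21 - 4) - 4 ≡ 22. → (4, 22)
8P: (4, 22) + (4, 1): same x and y₁ ≡ -y₂, so the sum is O.
8P = O, so the order is 8.

8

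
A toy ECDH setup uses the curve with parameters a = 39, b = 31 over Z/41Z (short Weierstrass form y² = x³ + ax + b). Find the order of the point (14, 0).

2P: (14, 0) + (14, 0): same x and y₁ ≡ -y₂, so the sum is the point at infinity.
2P = the point at infinity, so the order is 2.

2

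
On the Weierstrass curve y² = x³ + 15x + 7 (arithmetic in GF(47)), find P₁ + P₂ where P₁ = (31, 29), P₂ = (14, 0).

(8, 13)

(31, 29) + (14, 0). λ = (0 - 29)/(14 - 31) ≡ 18/30 mod 47. 30⁻¹ ≡ 11 (mod 47) since 30·11 = 330 ≡ 1, so λ ≡ 10.
  x = λ² - 31 - 14 = 100 - 45 ≡ 8; y = λ·(31 - 8) - 29 ≡ 13. → (8, 13)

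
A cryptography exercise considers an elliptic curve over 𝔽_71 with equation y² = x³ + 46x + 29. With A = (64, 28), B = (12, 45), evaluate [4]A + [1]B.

(57, 7)

First 4A:
Repeated addition: build up to 4A.
2A: tangent at (64, 28): λ = (3·64² + 46)/(2·28) ≡ 51/56. 56⁻¹ ≡ 52 (mod 71) since 56·52 = 2912 ≡ 1, so λ ≡ 51·52 ≡ 25.
  x = λ² - 64 - 64 = 625 - 128 ≡ 0; y = λ·(64 - 0) - 28 ≡ 10. → (0, 10)
3A: (0, 10) + (64, 28). λ = (28 - 10)/(64 - 0) ≡ 18/64 mod 71. 64⁻¹ ≡ 10 (mod 71), so λ ≡ 38.
  x = λ² - 0 - 64 = 1444 - 64 ≡ 31; y = λ·(0 - 31) - 10 ≡ 19. → (31, 19)
4A: (31, 19) + (64, 28). λ = (28 - 19)/(64 - 31) ≡ 9/33 mod 71. 33⁻¹ ≡ 28 (mod 71), so λ ≡ 39.
  x = λ² - 31 - 64 = 1521 - 95 ≡ 6; y = λ·(31 - 6) - 19 ≡ 33. → (6, 33)
4A = (6, 33).
Finally 4A + B:
(6, 33) + (12, 45). λ = (45 - 33)/(12 - 6) ≡ 12/6 mod 71. 6⁻¹ ≡ 12 (mod 71), so λ ≡ 2.
  x = λ² - 6 - 12 = 4 - 18 ≡ 57; y = λ·(6 - 57) - 33 ≡ 7. → (57, 7)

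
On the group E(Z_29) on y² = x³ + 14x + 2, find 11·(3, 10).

Write G = (3, 10).
Double-and-add on 11 = (1011)₂. Start with G = (3, 10) for the leading 1-bit.
double: tangent at (3, 10): λ = (3·3² + 14)/(2·10) ≡ 12/20. 20⁻¹ ≡ 16 (mod 29), so λ ≡ 12·16 ≡ 18.
  x = λ² - 3 - 3 = 324 - 6 ≡ 28; y = λ·(3 - 28) - 10 ≡ 4. → (28, 4)
double: tangent at (28, 4): λ = (3·28² + 14)/(2·4) ≡ 17/8. 8⁻¹ ≡ 11 (mod 29) since 8·11 = 88 ≡ 1, so λ ≡ 17·11 ≡ 13.
  x = λ² - 28 - 28 = 169 - 56 ≡ 26; y = λ·(28 - 26) - 4 ≡ 22. → (26, 22)
add G: (26, 22) + (3, 10). λ = (10 - 22)/(3 - 26) ≡ 17/6 mod 29. 6⁻¹ ≡ 5 (mod 29) since 6·5 = 30 ≡ 1, so λ ≡ 27.
  x = λ² - 26 - 3 = 729 - 29 ≡ 4; y = λ·(26 - 4) - 22 ≡ 21. → (4, 21)
double: tangent at (4, 21): λ = (3·4² + 14)/(2·21) ≡ 4/13. 13⁻¹ ≡ 9 (mod 29) since 13·9 = 117 ≡ 1, so λ ≡ 4·9 ≡ 7.
  x = λ² - 4 - 4 = 49 - 8 ≡ 12; y = λ·(4 - 12) - 21 ≡ 10. → (12, 10)
add G: (12, 10) + (3, 10). λ = (10 - 10)/(3 - 12) ≡ 0/20 mod 29. 20⁻¹ ≡ 16 (mod 29), so λ ≡ 0.
  x = λ² - 12 - 3 = 0 - 15 ≡ 14; y = λ·(12 - 14) - 10 ≡ 19. → (14, 19)

(14, 19)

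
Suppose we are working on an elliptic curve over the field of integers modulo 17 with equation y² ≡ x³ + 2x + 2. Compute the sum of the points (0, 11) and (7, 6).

(0, 11) + (7, 6). λ = (6 - 11)/(7 - 0) ≡ 12/7 mod 17. 7⁻¹ ≡ 5 (mod 17) since 7·5 = 35 ≡ 1, so λ ≡ 9.
  x = λ² - 0 - 7 = 81 - 7 ≡ 6; y = λ·(0 - 6) - 11 ≡ 3. → (6, 3)

(6, 3)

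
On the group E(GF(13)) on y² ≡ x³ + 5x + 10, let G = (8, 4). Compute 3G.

Repeated addition: build up to 3G.
2G: tangent at (8, 4): λ = (3·8² + 5)/(2·4) ≡ 2/8. 8⁻¹ ≡ 5 (mod 13), so λ ≡ 2·5 ≡ 10.
  x = λ² - 8 - 8 = 100 - 16 ≡ 6; y = λ·(8 - 6) - 4 ≡ 3. → (6, 3)
3G: (6, 3) + (8, 4). λ = (4 - 3)/(8 - 6) ≡ 1/2 mod 13. 2⁻¹ ≡ 7 (mod 13), so λ ≡ 7.
  x = λ² - 6 - 8 = 49 - 14 ≡ 9; y = λ·(6 - 9) - 3 ≡ 2. → (9, 2)

(9, 2)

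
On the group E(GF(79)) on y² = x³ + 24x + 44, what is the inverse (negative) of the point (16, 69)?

-(16, 69) = (16, -69 mod 79) = (16, 10).

(16, 10)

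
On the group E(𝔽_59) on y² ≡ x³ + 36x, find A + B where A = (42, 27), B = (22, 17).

(10, 48)

(42, 27) + (22, 17). λ = (17 - 27)/(22 - 42) ≡ 49/39 mod 59. 39⁻¹ ≡ 56 (mod 59), so λ ≡ 30.
  x = λ² - 42 - 22 = 900 - 64 ≡ 10; y = λ·(42 - 10) - 27 ≡ 48. → (10, 48)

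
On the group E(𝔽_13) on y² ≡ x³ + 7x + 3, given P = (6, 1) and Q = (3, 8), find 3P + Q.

First 3P:
Repeated addition: build up to 3P.
2P: tangent at (6, 1): λ = (3·6² + 7)/(2·1) ≡ 11/2. 2⁻¹ ≡ 7 (mod 13), so λ ≡ 11·7 ≡ 12.
  x = λ² - 6 - 6 = 144 - 12 ≡ 2; y = λ·(6 - 2) - 1 ≡ 8. → (2, 8)
3P: (2, 8) + (6, 1). λ = (1 - 8)/(6 - 2) ≡ 6/4 mod 13. 4⁻¹ ≡ 10 (mod 13) since 4·10 = 40 ≡ 1, so λ ≡ 8.
  x = λ² - 2 - 6 = 64 - 8 ≡ 4; y = λ·(2 - 4) - 8 ≡ 2. → (4, 2)
3P = (4, 2).
Finally 3P + Q:
(4, 2) + (3, 8). λ = (8 - 2)/(3 - 4) ≡ 6/12 mod 13. 12⁻¹ ≡ 12 (mod 13), so λ ≡ 7.
  x = λ² - 4 - 3 = 49 - 7 ≡ 3; y = λ·(4 - 3) - 2 ≡ 5. → (3, 5)

(3, 5)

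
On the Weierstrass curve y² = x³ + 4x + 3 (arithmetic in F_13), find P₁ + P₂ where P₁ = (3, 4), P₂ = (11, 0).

(9, 12)

(3, 4) + (11, 0). λ = (0 - 4)/(11 - 3) ≡ 9/8 mod 13. 8⁻¹ ≡ 5 (mod 13), so λ ≡ 6.
  x = λ² - 3 - 11 = 36 - 14 ≡ 9; y = λ·(3 - 9) - 4 ≡ 12. → (9, 12)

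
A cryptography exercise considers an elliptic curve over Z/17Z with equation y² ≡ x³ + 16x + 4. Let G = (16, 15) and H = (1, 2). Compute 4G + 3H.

(0, 2)

First 4G:
Double-and-add on 4 = (100)₂. Start with G = (16, 15) for the leading 1-bit.
double: tangent at (16, 15): λ = (3·16² + 16)/(2·15) ≡ 2/13. 13⁻¹ ≡ 4 (mod 17), so λ ≡ 2·4 ≡ 8.
  x = λ² - 16 - 16 = 64 - 32 ≡ 15; y = λ·(16 - 15) - 15 ≡ 10. → (15, 10)
double: tangent at (15, 10): λ = (3·15² + 16)/(2·10) ≡ 11/3. 3⁻¹ ≡ 6 (mod 17) since 3·6 = 18 ≡ 1, so λ ≡ 11·6 ≡ 15.
  x = λ² - 15 - 15 = 225 - 30 ≡ 8; y = λ·(15 - 8) - 10 ≡ 10. → (8, 10)
4G = (8, 10).
Next 3H:
Repeated addition: build up to 3H.
2H: tangent at (1, 2): λ = (3·1² + 16)/(2·2) ≡ 2/4. 4⁻¹ ≡ 13 (mod 17), so λ ≡ 2·13 ≡ 9.
  x = λ² - 1 - 1 = 81 - 2 ≡ 11; y = λ·(1 - 11) - 2 ≡ 10. → (11, 10)
3H: (11, 10) + (1, 2). λ = (2 - 10)/(1 - 11) ≡ 9/7 mod 17. 7⁻¹ ≡ 5 (mod 17) since 7·5 = 35 ≡ 1, so λ ≡ 11.
  x = λ² - 11 - 1 = 121 - 12 ≡ 7; y = λ·(11 - 7) - 10 ≡ 0. → (7, 0)
3H = (7, 0).
Finally 4G + 3H:
(8, 10) + (7, 0). λ = (0 - 10)/(7 - 8) ≡ 7/16 mod 17. 16⁻¹ ≡ 16 (mod 17), so λ ≡ 10.
  x = λ² - 8 - 7 = 100 - 15 ≡ 0; y = λ·(8 - 0) - 10 ≡ 2. → (0, 2)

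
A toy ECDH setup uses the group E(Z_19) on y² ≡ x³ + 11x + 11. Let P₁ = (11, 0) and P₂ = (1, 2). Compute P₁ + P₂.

(4, 10)

(11, 0) + (1, 2). λ = (2 - 0)/(1 - 11) ≡ 2/9 mod 19. 9⁻¹ ≡ 17 (mod 19), so λ ≡ 15.
  x = λ² - 11 - 1 = 225 - 12 ≡ 4; y = λ·(11 - 4) - 0 ≡ 10. → (4, 10)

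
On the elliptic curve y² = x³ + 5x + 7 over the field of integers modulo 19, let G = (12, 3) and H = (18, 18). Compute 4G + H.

(5, 9)

First 4G:
Double-and-add on 4 = (100)₂. Start with G = (12, 3) for the leading 1-bit.
double: tangent at (12, 3): λ = (3·12² + 5)/(2·3) ≡ 0/6. 6⁻¹ ≡ 16 (mod 19) since 6·16 = 96 ≡ 1, so λ ≡ 0·16 ≡ 0.
  x = λ² - 12 - 12 = 0 - 24 ≡ 14; y = λ·(12 - 14) - 3 ≡ 16. → (14, 16)
double: tangent at (14, 16): λ = (3·14² + 5)/(2·16) ≡ 4/13. 13⁻¹ ≡ 3 (mod 19) since 13·3 = 39 ≡ 1, so λ ≡ 4·3 ≡ 12.
  x = λ² - 14 - 14 = 144 - 28 ≡ 2; y = λ·(14 - 2) - 16 ≡ 14. → (2, 14)
4G = (2, 14).
Finally 4G + H:
(2, 14) + (18, 18). λ = (18 - 14)/(18 - 2) ≡ 4/16 mod 19. 16⁻¹ ≡ 6 (mod 19), so λ ≡ 5.
  x = λ² - 2 - 18 = 25 - 20 ≡ 5; y = λ·(2 - 5) - 14 ≡ 9. → (5, 9)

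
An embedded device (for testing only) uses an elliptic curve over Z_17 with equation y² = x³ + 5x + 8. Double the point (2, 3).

(13, 14)

tangent at (2, 3): λ = (3·2² + 5)/(2·3) ≡ 0/6. 6⁻¹ ≡ 3 (mod 17), so λ ≡ 0·3 ≡ 0.
  x = λ² - 2 - 2 = 0 - 4 ≡ 13; y = λ·(2 - 13) - 3 ≡ 14. → (13, 14)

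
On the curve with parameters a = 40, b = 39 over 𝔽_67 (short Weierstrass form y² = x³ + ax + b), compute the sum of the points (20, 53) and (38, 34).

(20, 53) + (38, 34). λ = (34 - 53)/(38 - 20) ≡ 48/18 mod 67. 18⁻¹ ≡ 41 (mod 67) since 18·41 = 738 ≡ 1, so λ ≡ 25.
  x = λ² - 20 - 38 = 625 - 58 ≡ 31; y = λ·(20 - 31) - 53 ≡ 7. → (31, 7)

(31, 7)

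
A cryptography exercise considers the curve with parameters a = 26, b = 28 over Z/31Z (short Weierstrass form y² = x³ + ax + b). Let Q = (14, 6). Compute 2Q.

(11, 8)

tangent at (14, 6): λ = (3·14² + 26)/(2·6) ≡ 25/12. 12⁻¹ ≡ 13 (mod 31) since 12·13 = 156 ≡ 1, so λ ≡ 25·13 ≡ 15.
  x = λ² - 14 - 14 = 225 - 28 ≡ 11; y = λ·(14 - 11) - 6 ≡ 8. → (11, 8)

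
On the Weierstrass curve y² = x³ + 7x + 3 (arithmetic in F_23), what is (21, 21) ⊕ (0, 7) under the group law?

(21, 21) + (0, 7). λ = (7 - 21)/(0 - 21) ≡ 9/2 mod 23. 2⁻¹ ≡ 12 (mod 23) since 2·12 = 24 ≡ 1, so λ ≡ 16.
  x = λ² - 21 - 0 = 256 - 21 ≡ 5; y = λ·(21 - 5) - 21 ≡ 5. → (5, 5)

(5, 5)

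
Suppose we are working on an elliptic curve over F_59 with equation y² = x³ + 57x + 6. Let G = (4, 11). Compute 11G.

(20, 1)

Double-and-add on 11 = (1011)₂. Start with G = (4, 11) for the leading 1-bit.
double: tangent at (4, 11): λ = (3·4² + 57)/(2·11) ≡ 46/22. 22⁻¹ ≡ 51 (mod 59) since 22·51 = 1122 ≡ 1, so λ ≡ 46·51 ≡ 45.
  x = λ² - 4 - 4 = 2025 - 8 ≡ 11; y = λ·(4 - 11) - 11 ≡ 28. → (11, 28)
double: tangent at (11, 28): λ = (3·11² + 57)/(2·28) ≡ 7/56. 56⁻¹ ≡ 39 (mod 59), so λ ≡ 7·39 ≡ 37.
  x = λ² - 11 - 11 = 1369 - 22 ≡ 49; y = λ·(11 - 49) - 28 ≡ 41. → (49, 41)
add G: (49, 41) + (4, 11). λ = (11 - 41)/(4 - 49) ≡ 29/14 mod 59. 14⁻¹ ≡ 38 (mod 59), so λ ≡ 40.
  x = λ² - 49 - 4 = 1600 - 53 ≡ 13; y = λ·(49 - 13) - 41 ≡ 42. → (13, 42)
double: tangent at (13, 42): λ = (3·13² + 57)/(2·42) ≡ 33/25. 25⁻¹ ≡ 26 (mod 59), so λ ≡ 33·26 ≡ 32.
  x = λ² - 13 - 13 = 1024 - 26 ≡ 54; y = λ·(13 - 54) - 42 ≡ 3. → (54, 3)
add G: (54, 3) + (4, 11). λ = (11 - 3)/(4 - 54) ≡ 8/9 mod 59. 9⁻¹ ≡ 46 (mod 59), so λ ≡ 14.
  x = λ² - 54 - 4 = 196 - 58 ≡ 20; y = λ·(54 - 20) - 3 ≡ 1. → (20, 1)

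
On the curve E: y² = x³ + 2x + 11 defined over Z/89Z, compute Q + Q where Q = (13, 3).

tangent at (13, 3): λ = (3·13² + 2)/(2·3) ≡ 64/6. 6⁻¹ ≡ 15 (mod 89), so λ ≡ 64·15 ≡ 70.
  x = λ² - 13 - 13 = 4900 - 26 ≡ 68; y = λ·(13 - 68) - 3 ≡ 63. → (68, 63)

(68, 63)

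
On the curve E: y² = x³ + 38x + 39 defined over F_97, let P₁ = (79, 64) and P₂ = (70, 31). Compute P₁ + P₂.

(80, 94)

(79, 64) + (70, 31). λ = (31 - 64)/(70 - 79) ≡ 64/88 mod 97. 88⁻¹ ≡ 43 (mod 97), so λ ≡ 36.
  x = λ² - 79 - 70 = 1296 - 149 ≡ 80; y = λ·(79 - 80) - 64 ≡ 94. → (80, 94)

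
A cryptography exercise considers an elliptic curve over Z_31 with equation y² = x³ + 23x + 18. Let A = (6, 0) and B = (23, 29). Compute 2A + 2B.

First 2A:
Repeated addition: build up to 2A.
2A: (6, 0) + (6, 0): same x and y₁ ≡ -y₂, so the sum is O.
2A = O.
Next 2B:
Repeated addition: build up to 2B.
2B: tangent at (23, 29): λ = (3·23² + 23)/(2·29) ≡ 29/27. 27⁻¹ ≡ 23 (mod 31), so λ ≡ 29·23 ≡ 16.
  x = λ² - 23 - 23 = 256 - 46 ≡ 24; y = λ·(23 - 24) - 29 ≡ 17. → (24, 17)
2B = (24, 17).
Finally 2A + 2B:
O + (24, 17) = (24, 17) (identity).

(24, 17)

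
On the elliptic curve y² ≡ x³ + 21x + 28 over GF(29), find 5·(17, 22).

Write G = (17, 22).
Repeated addition: build up to 5G.
2G: tangent at (17, 22): λ = (3·17² + 21)/(2·22) ≡ 18/15. 15⁻¹ ≡ 2 (mod 29) since 15·2 = 30 ≡ 1, so λ ≡ 18·2 ≡ 7.
  x = λ² - 17 - 17 = 49 - 34 ≡ 15; y = λ·(17 - 15) - 22 ≡ 21. → (15, 21)
3G: (15, 21) + (17, 22). λ = (22 - 21)/(17 - 15) ≡ 1/2 mod 29. 2⁻¹ ≡ 15 (mod 29), so λ ≡ 15.
  x = λ² - 15 - 17 = 225 - 32 ≡ 19; y = λ·(15 - 19) - 21 ≡ 6. → (19, 6)
4G: (19, 6) + (17, 22). λ = (22 - 6)/(17 - 19) ≡ 16/27 mod 29. 27⁻¹ ≡ 14 (mod 29) since 27·14 = 378 ≡ 1, so λ ≡ 21.
  x = λ² - 19 - 17 = 441 - 36 ≡ 28; y = λ·(19 - 28) - 6 ≡ 8. → (28, 8)
5G: (28, 8) + (17, 22). λ = (22 - 8)/(17 - 28) ≡ 14/18 mod 29. 18⁻¹ ≡ 21 (mod 29) since 18·21 = 378 ≡ 1, so λ ≡ 4.
  x = λ² - 28 - 17 = 16 - 45 ≡ 0; y = λ·(28 - 0) - 8 ≡ 17. → (0, 17)

(0, 17)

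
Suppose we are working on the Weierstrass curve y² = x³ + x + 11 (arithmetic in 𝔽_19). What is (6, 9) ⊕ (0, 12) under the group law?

(6, 9) + (0, 12). λ = (12 - 9)/(0 - 6) ≡ 3/13 mod 19. 13⁻¹ ≡ 3 (mod 19) since 13·3 = 39 ≡ 1, so λ ≡ 9.
  x = λ² - 6 - 0 = 81 - 6 ≡ 18; y = λ·(6 - 18) - 9 ≡ 16. → (18, 16)

(18, 16)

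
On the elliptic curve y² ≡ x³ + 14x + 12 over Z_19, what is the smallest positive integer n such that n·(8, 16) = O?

2P: tangent at (8, 16): λ = (3·8² + 14)/(2·16) ≡ 16/13. 13⁻¹ ≡ 3 (mod 19) since 13·3 = 39 ≡ 1, so λ ≡ 16·3 ≡ 10.
  x = λ² - 8 - 8 = 100 - 16 ≡ 8; y = λ·(8 - 8) - 16 ≡ 3. → (8, 3)
3P: (8, 3) + (8, 16): same x and y₁ ≡ -y₂, so the sum is O.
3P = O, so the order is 3.

3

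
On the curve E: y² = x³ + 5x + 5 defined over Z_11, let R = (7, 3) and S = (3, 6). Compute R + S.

(7, 3) + (3, 6). λ = (6 - 3)/(3 - 7) ≡ 3/7 mod 11. 7⁻¹ ≡ 8 (mod 11), so λ ≡ 2.
  x = λ² - 7 - 3 = 4 - 10 ≡ 5; y = λ·(7 - 5) - 3 ≡ 1. → (5, 1)

(5, 1)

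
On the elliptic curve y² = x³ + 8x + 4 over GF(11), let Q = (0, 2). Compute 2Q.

tangent at (0, 2): λ = (3·0² + 8)/(2·2) ≡ 8/4. 4⁻¹ ≡ 3 (mod 11) since 4·3 = 12 ≡ 1, so λ ≡ 8·3 ≡ 2.
  x = λ² - 0 - 0 = 4 - 0 ≡ 4; y = λ·(0 - 4) - 2 ≡ 1. → (4, 1)

(4, 1)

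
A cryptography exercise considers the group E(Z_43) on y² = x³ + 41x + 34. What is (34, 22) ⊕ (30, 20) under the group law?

(33, 0)

(34, 22) + (30, 20). λ = (20 - 22)/(30 - 34) ≡ 41/39 mod 43. 39⁻¹ ≡ 32 (mod 43), so λ ≡ 22.
  x = λ² - 34 - 30 = 484 - 64 ≡ 33; y = λ·(34 - 33) - 22 ≡ 0. → (33, 0)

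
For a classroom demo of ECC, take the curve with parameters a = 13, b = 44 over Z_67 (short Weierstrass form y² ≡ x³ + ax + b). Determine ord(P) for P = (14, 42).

2P: tangent at (14, 42): λ = (3·14² + 13)/(2·42) ≡ 65/17. 17⁻¹ ≡ 4 (mod 67), so λ ≡ 65·4 ≡ 59.
  x = λ² - 14 - 14 = 3481 - 28 ≡ 36; y = λ·(14 - 36) - 42 ≡ 0. → (36, 0)
3P: (36, 0) + (14, 42). λ = (42 - 0)/(14 - 36) ≡ 42/45 mod 67. 45⁻¹ ≡ 3 (mod 67), so λ ≡ 59.
  x = λ² - 36 - 14 = 3481 - 50 ≡ 14; y = λ·(36 - 14) - 0 ≡ 25. → (14, 25)
4P: (14, 25) + (14, 42): same x and y₁ ≡ -y₂, so the sum is the point at infinity.
4P = the point at infinity, so the order is 4.

4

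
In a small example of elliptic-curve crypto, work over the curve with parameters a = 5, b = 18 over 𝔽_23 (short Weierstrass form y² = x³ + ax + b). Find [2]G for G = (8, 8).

tangent at (8, 8): λ = (3·8² + 5)/(2·8) ≡ 13/16. 16⁻¹ ≡ 13 (mod 23), so λ ≡ 13·13 ≡ 8.
  x = λ² - 8 - 8 = 64 - 16 ≡ 2; y = λ·(8 - 2) - 8 ≡ 17. → (2, 17)

(2, 17)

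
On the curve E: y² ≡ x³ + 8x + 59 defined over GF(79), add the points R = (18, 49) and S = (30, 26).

(18, 49) + (30, 26). λ = (26 - 49)/(30 - 18) ≡ 56/12 mod 79. 12⁻¹ ≡ 33 (mod 79) since 12·33 = 396 ≡ 1, so λ ≡ 31.
  x = λ² - 18 - 30 = 961 - 48 ≡ 44; y = λ·(18 - 44) - 49 ≡ 14. → (44, 14)

(44, 14)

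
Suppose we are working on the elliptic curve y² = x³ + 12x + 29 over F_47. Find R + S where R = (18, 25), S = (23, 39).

(18, 25) + (23, 39). λ = (39 - 25)/(23 - 18) ≡ 14/5 mod 47. 5⁻¹ ≡ 19 (mod 47), so λ ≡ 31.
  x = λ² - 18 - 23 = 961 - 41 ≡ 27; y = λ·(18 - 27) - 25 ≡ 25. → (27, 25)

(27, 25)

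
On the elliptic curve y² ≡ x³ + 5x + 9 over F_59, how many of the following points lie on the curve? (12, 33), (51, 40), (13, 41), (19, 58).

(12, 33): 33² ≡ 27, rhs ≡ 27 → on.
(51, 40): 40² ≡ 7, rhs ≡ 47 → off.
(13, 41): 41² ≡ 29, rhs ≡ 29 → on.
(19, 58): 58² ≡ 1, rhs ≡ 1 → on.

3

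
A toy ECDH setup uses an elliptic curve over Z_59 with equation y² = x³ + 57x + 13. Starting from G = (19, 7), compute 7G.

Repeated addition: build up to 7G.
2G: tangent at (19, 7): λ = (3·19² + 57)/(2·7) ≡ 19/14. 14⁻¹ ≡ 38 (mod 59) since 14·38 = 532 ≡ 1, so λ ≡ 19·38 ≡ 14.
  x = λ² - 19 - 19 = 196 - 38 ≡ 40; y = λ·(19 - 40) - 7 ≡ 53. → (40, 53)
3G: (40, 53) + (19, 7). λ = (7 - 53)/(19 - 40) ≡ 13/38 mod 59. 38⁻¹ ≡ 14 (mod 59), so λ ≡ 5.
  x = λ² - 40 - 19 = 25 - 59 ≡ 25; y = λ·(40 - 25) - 53 ≡ 22. → (25, 22)
4G: (25, 22) + (19, 7). λ = (7 - 22)/(19 - 25) ≡ 44/53 mod 59. 53⁻¹ ≡ 49 (mod 59), so λ ≡ 32.
  x = λ² - 25 - 19 = 1024 - 44 ≡ 36; y = λ·(25 - 36) - 22 ≡ 39. → (36, 39)
5G: (36, 39) + (19, 7). λ = (7 - 39)/(19 - 36) ≡ 27/42 mod 59. 42⁻¹ ≡ 52 (mod 59) since 42·52 = 2184 ≡ 1, so λ ≡ 47.
  x = λ² - 36 - 19 = 2209 - 55 ≡ 30; y = λ·(36 - 30) - 39 ≡ 7. → (30, 7)
6G: (30, 7) + (19, 7). λ = (7 - 7)/(19 - 30) ≡ 0/48 mod 59. 48⁻¹ ≡ 16 (mod 59), so λ ≡ 0.
  x = λ² - 30 - 19 = 0 - 49 ≡ 10; y = λ·(30 - 10) - 7 ≡ 52. → (10, 52)
7G: (10, 52) + (19, 7). λ = (7 - 52)/(19 - 10) ≡ 14/9 mod 59. 9⁻¹ ≡ 46 (mod 59), so λ ≡ 54.
  x = λ² - 10 - 19 = 2916 - 29 ≡ 55; y = λ·(10 - 55) - 52 ≡ 55. → (55, 55)

(55, 55)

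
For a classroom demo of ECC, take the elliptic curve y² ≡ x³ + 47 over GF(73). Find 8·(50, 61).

(11, 65)

Write P = (50, 61).
Repeated addition: build up to 8P.
2P: tangent at (50, 61): λ = (3·50² + 0)/(2·61) ≡ 54/49. 49⁻¹ ≡ 3 (mod 73) since 49·3 = 147 ≡ 1, so λ ≡ 54·3 ≡ 16.
  x = λ² - 50 - 50 = 256 - 100 ≡ 10; y = λ·(50 - 10) - 61 ≡ 68. → (10, 68)
3P: (10, 68) + (50, 61). λ = (61 - 68)/(50 - 10) ≡ 66/40 mod 73. 40⁻¹ ≡ 42 (mod 73) since 40·42 = 1680 ≡ 1, so λ ≡ 71.
  x = λ² - 10 - 50 = 5041 - 60 ≡ 17; y = λ·(10 - 17) - 68 ≡ 19. → (17, 19)
4P: (17, 19) + (50, 61). λ = (61 - 19)/(50 - 17) ≡ 42/33 mod 73. 33⁻¹ ≡ 31 (mod 73) since 33·31 = 1023 ≡ 1, so λ ≡ 61.
  x = λ² - 17 - 50 = 3721 - 67 ≡ 4; y = λ·(17 - 4) - 19 ≡ 44. → (4, 44)
5P: (4, 44) + (50, 61). λ = (61 - 44)/(50 - 4) ≡ 17/46 mod 73. 46⁻¹ ≡ 27 (mod 73) since 46·27 = 1242 ≡ 1, so λ ≡ 21.
  x = λ² - 4 - 50 = 441 - 54 ≡ 22; y = λ·(4 - 22) - 44 ≡ 16. → (22, 16)
6P: (22, 16) + (50, 61). λ = (61 - 16)/(50 - 22) ≡ 45/28 mod 73. 28⁻¹ ≡ 60 (mod 73), so λ ≡ 72.
  x = λ² - 22 - 50 = 5184 - 72 ≡ 2; y = λ·(22 - 2) - 16 ≡ 37. → (2, 37)
7P: (2, 37) + (50, 61). λ = (61 - 37)/(50 - 2) ≡ 24/48 mod 73. 48⁻¹ ≡ 35 (mod 73), so λ ≡ 37.
  x = λ² - 2 - 50 = 1369 - 52 ≡ 3; y = λ·(2 - 3) - 37 ≡ 72. → (3, 72)
8P: (3, 72) + (50, 61). λ = (61 - 72)/(50 - 3) ≡ 62/47 mod 73. 47⁻¹ ≡ 14 (mod 73) since 47·14 = 658 ≡ 1, so λ ≡ 65.
  x = λ² - 3 - 50 = 4225 - 53 ≡ 11; y = λ·(3 - 11) - 72 ≡ 65. → (11, 65)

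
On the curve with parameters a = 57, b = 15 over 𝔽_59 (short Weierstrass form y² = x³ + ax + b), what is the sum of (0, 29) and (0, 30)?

The two points share x = 0 and their y-coordinates satisfy 29 + 30 ≡ 0 (mod 59), so they are inverses. Their sum is 𝒪.

O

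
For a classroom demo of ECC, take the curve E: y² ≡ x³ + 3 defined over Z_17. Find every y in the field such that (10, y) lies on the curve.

x³ + 0x + 3 = 1003 ≡ 0 (mod 17).
Only y = 0 satisfies y² ≡ 0.

0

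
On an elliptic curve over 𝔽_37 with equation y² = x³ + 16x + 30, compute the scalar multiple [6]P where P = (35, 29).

Double-and-add on 6 = (110)₂. Start with P = (35, 29) for the leading 1-bit.
double: tangent at (35, 29): λ = (3·35² + 16)/(2·29) ≡ 28/21. 21⁻¹ ≡ 30 (mod 37) since 21·30 = 630 ≡ 1, so λ ≡ 28·30 ≡ 26.
  x = λ² - 35 - 35 = 676 - 70 ≡ 14; y = λ·(35 - 14) - 29 ≡ 36. → (14, 36)
add P: (14, 36) + (35, 29). λ = (29 - 36)/(35 - 14) ≡ 30/21 mod 37. 21⁻¹ ≡ 30 (mod 37), so λ ≡ 12.
  x = λ² - 14 - 35 = 144 - 49 ≡ 21; y = λ·(14 - 21) - 36 ≡ 28. → (21, 28)
double: tangent at (21, 28): λ = (3·21² + 16)/(2·28) ≡ 7/19. 19⁻¹ ≡ 2 (mod 37), so λ ≡ 7·2 ≡ 14.
  x = λ² - 21 - 21 = 196 - 42 ≡ 6; y = λ·(21 - 6) - 28 ≡ 34. → (6, 34)

(6, 34)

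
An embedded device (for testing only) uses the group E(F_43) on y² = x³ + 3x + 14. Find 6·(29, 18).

Write P = (29, 18).
Double-and-add on 6 = (110)₂. Start with P = (29, 18) for the leading 1-bit.
double: tangent at (29, 18): λ = (3·29² + 3)/(2·18) ≡ 32/36. 36⁻¹ ≡ 6 (mod 43), so λ ≡ 32·6 ≡ 20.
  x = λ² - 29 - 29 = 400 - 58 ≡ 41; y = λ·(29 - 41) - 18 ≡ 0. → (41, 0)
add P: (41, 0) + (29, 18). λ = (18 - 0)/(29 - 41) ≡ 18/31 mod 43. 31⁻¹ ≡ 25 (mod 43), so λ ≡ 20.
  x = λ² - 41 - 29 = 400 - 70 ≡ 29; y = λ·(41 - 29) - 0 ≡ 25. → (29, 25)
double: tangent at (29, 25): λ = (3·29² + 3)/(2·25) ≡ 32/7. 7⁻¹ ≡ 37 (mod 43) since 7·37 = 259 ≡ 1, so λ ≡ 32·37 ≡ 23.
  x = λ² - 29 - 29 = 529 - 58 ≡ 41; y = λ·(29 - 41) - 25 ≡ 0. → (41, 0)

(41, 0)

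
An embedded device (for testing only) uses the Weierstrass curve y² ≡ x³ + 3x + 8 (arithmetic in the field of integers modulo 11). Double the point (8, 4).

(7, 8)

tangent at (8, 4): λ = (3·8² + 3)/(2·4) ≡ 8/8. 8⁻¹ ≡ 7 (mod 11) since 8·7 = 56 ≡ 1, so λ ≡ 8·7 ≡ 1.
  x = λ² - 8 - 8 = 1 - 16 ≡ 7; y = λ·(8 - 7) - 4 ≡ 8. → (7, 8)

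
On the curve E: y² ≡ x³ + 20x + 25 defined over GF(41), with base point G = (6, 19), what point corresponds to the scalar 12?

(24, 15)

Repeated addition: build up to 12G.
2G: tangent at (6, 19): λ = (3·6² + 20)/(2·19) ≡ 5/38. 38⁻¹ ≡ 27 (mod 41) since 38·27 = 1026 ≡ 1, so λ ≡ 5·27 ≡ 12.
  x = λ² - 6 - 6 = 144 - 12 ≡ 9; y = λ·(6 - 9) - 19 ≡ 27. → (9, 27)
3G: (9, 27) + (6, 19). λ = (19 - 27)/(6 - 9) ≡ 33/38 mod 41. 38⁻¹ ≡ 27 (mod 41) since 38·27 = 1026 ≡ 1, so λ ≡ 30.
  x = λ² - 9 - 6 = 900 - 15 ≡ 24; y = λ·(9 - 24) - 27 ≡ 15. → (24, 15)
4G: (24, 15) + (6, 19). λ = (19 - 15)/(6 - 24) ≡ 4/23 mod 41. 23⁻¹ ≡ 25 (mod 41) since 23·25 = 575 ≡ 1, so λ ≡ 18.
  x = λ² - 24 - 6 = 324 - 30 ≡ 7; y = λ·(24 - 7) - 15 ≡ 4. → (7, 4)
5G: (7, 4) + (6, 19). λ = (19 - 4)/(6 - 7) ≡ 15/40 mod 41. 40⁻¹ ≡ 40 (mod 41), so λ ≡ 26.
  x = λ² - 7 - 6 = 676 - 13 ≡ 7; y = λ·(7 - 7) - 4 ≡ 37. → (7, 37)
6G: (7, 37) + (6, 19). λ = (19 - 37)/(6 - 7) ≡ 23/40 mod 41. 40⁻¹ ≡ 40 (mod 41), so λ ≡ 18.
  x = λ² - 7 - 6 = 324 - 13 ≡ 24; y = λ·(7 - 24) - 37 ≡ 26. → (24, 26)
7G: (24, 26) + (6, 19). λ = (19 - 26)/(6 - 24) ≡ 34/23 mod 41. 23⁻¹ ≡ 25 (mod 41) since 23·25 = 575 ≡ 1, so λ ≡ 30.
  x = λ² - 24 - 6 = 900 - 30 ≡ 9; y = λ·(24 - 9) - 26 ≡ 14. → (9, 14)
8G: (9, 14) + (6, 19). λ = (19 - 14)/(6 - 9) ≡ 5/38 mod 41. 38⁻¹ ≡ 27 (mod 41), so λ ≡ 12.
  x = λ² - 9 - 6 = 144 - 15 ≡ 6; y = λ·(9 - 6) - 14 ≡ 22. → (6, 22)
9G: (6, 22) + (6, 19): same x and y₁ ≡ -y₂, so the sum is ∞.
10G: ∞ + (6, 19) = (6, 19) (identity).
11G: tangent at (6, 19): λ = (3·6² + 20)/(2·19) ≡ 5/38. 38⁻¹ ≡ 27 (mod 41), so λ ≡ 5·27 ≡ 12.
  x = λ² - 6 - 6 = 144 - 12 ≡ 9; y = λ·(6 - 9) - 19 ≡ 27. → (9, 27)
12G: (9, 27) + (6, 19). λ = (19 - 27)/(6 - 9) ≡ 33/38 mod 41. 38⁻¹ ≡ 27 (mod 41) since 38·27 = 1026 ≡ 1, so λ ≡ 30.
  x = λ² - 9 - 6 = 900 - 15 ≡ 24; y = λ·(9 - 24) - 27 ≡ 15. → (24, 15)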